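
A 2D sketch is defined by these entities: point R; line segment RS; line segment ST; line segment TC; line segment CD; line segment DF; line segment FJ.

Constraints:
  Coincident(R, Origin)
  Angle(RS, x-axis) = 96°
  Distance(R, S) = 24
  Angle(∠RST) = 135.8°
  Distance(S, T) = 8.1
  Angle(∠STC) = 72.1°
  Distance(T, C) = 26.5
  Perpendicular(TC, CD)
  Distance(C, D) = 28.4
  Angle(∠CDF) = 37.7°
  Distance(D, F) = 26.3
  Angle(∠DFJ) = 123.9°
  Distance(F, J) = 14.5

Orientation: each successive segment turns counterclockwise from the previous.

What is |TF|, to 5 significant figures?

12.889

The perpendicularity gives CD at right angles to TC, so CD runs at -21.900°; with |CD| = 28.4, D = (7.7346, -6.1271). ∠CDF = 37.7° gives DF at 120.40° from the x-axis; with |DF| = 26.3, F = (-5.5741, 16.557). Then |TF| = |F − T| = 12.889.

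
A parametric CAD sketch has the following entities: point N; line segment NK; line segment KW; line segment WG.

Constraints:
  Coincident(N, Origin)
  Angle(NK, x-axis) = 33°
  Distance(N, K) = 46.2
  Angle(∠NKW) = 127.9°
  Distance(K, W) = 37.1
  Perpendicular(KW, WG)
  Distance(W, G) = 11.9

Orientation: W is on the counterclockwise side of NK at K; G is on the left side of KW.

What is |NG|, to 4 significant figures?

69.93

∠NKW = 127.9°, so KW runs at 33.0° + (180° − 127.9°) = 85.10° from the x-axis; with |KW| = 37.1, W = K + 37.1·(cos 85.10°, sin 85.10°) = (41.92, 62.13). KW is perpendicular to WG; with |WG| = 11.9 on the left of KW, G = W + 11.9·(-0.9963, 0.08542) = (30.06, 63.14). Then |NG| = |G − N| = 69.93.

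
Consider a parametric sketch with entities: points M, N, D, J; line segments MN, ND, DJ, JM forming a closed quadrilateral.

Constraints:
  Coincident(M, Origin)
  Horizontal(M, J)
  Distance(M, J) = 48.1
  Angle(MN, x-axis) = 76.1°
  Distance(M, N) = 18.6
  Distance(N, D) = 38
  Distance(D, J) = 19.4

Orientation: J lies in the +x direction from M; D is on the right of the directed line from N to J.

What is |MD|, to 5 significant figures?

32.319

M is at the origin; M and J share the same y with |MJ| = 48.1 and J in +x, so J = (48.1, 0). MN runs at 76.1° with |MN| = 18.6, so N = (4.4682, 18.055). D is determined by |ND| = 38.0 and |DJ| = 19.4 together: it lies at the intersection of circle(N, 38.0) and circle(J, 19.4). With |NJ| = 47.220, the foot of the radical line on NJ is 34.915 from N and the perpendicular offset is √(38.0² − 34.915²) = 14.998. Taking the right-of-NJ solution: D = (30.995, -9.1535).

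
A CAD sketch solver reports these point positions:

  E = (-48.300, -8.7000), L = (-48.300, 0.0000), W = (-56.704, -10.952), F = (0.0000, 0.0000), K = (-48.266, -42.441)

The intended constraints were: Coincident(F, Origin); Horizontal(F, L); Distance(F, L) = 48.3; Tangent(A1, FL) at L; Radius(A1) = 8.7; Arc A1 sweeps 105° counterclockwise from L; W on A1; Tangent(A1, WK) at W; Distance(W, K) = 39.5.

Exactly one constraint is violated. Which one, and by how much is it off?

Distance(W, K) = 39.5 — off by 6.90.

F = (0.00, 0.00) ✓; F.y = 0.00, L.y = 0.00 ✓; |FL| = 48.30 ✓; ∠(EL, LF) = 90.00° ✓; |EL| = 8.700 ✓; bearing(E→W) − bearing(E→L) = 105.0° ✓; |EW| = 8.701 ✓; ∠(EW, WK) = 90.00° ✓; |WK| = 32.60 ✗.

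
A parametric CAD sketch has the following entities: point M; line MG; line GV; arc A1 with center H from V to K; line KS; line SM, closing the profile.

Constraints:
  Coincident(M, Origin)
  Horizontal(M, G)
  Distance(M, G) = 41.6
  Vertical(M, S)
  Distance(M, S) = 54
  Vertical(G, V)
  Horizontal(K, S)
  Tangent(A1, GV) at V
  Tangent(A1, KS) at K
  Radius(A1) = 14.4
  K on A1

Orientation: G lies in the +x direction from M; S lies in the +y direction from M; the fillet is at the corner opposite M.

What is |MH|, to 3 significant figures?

48.0

MS is vertical with |MS| = 54.0 and S on the +y side, so S = (0.00, 54.0). The virtual corner opposite M is at (41.6, 54.0). The tangent condition forces HV to be normal to GV and the tangent condition forces HK to be normal to KS, with radius 14.4, so the center H sits 14.4 in from both sides at H = (27.2, 39.6). Then |MH| = |H − M| = 48.0.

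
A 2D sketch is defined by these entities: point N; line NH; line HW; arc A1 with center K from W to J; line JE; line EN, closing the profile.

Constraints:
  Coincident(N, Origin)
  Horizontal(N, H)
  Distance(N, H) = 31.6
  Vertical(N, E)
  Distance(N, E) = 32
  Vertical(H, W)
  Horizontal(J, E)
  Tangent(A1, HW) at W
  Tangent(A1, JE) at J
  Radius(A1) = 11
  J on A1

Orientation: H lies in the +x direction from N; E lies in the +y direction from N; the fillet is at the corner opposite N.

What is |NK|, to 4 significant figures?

29.42

NE is vertical with |NE| = 32.0 and E on the +y side, so E = (0.000, 32.00). The virtual corner opposite N is at (31.60, 32.00). Since A1 is tangent to HW there, KW ⟂ HW and A1 meets JE tangentially, so KJ is at right angles to JE, with radius 11.0, so the center K sits 11.0 in from both sides at K = (20.60, 21.00). Then |NK| = |K − N| = 29.42.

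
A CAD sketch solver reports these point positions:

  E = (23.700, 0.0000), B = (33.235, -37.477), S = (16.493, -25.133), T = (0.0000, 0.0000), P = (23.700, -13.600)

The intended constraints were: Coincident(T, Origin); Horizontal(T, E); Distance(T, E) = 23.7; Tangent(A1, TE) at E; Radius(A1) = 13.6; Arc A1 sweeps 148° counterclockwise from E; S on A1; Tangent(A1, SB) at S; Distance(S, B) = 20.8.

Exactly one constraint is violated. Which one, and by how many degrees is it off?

Tangent(A1, SB) at S — off by 4.40°.

T = (0.00, 0.00) ✓; T.y = 0.00, E.y = 0.00 ✓; |TE| = 23.70 ✓; ∠(PE, ET) = 90.00° ✓; |PE| = 13.60 ✓; bearing(P→S) − bearing(P→E) = 148.0° ✓; |PS| = 13.60 ✓; ∠(PS, SB) = 94.40° ✗; |SB| = 20.80 ✓.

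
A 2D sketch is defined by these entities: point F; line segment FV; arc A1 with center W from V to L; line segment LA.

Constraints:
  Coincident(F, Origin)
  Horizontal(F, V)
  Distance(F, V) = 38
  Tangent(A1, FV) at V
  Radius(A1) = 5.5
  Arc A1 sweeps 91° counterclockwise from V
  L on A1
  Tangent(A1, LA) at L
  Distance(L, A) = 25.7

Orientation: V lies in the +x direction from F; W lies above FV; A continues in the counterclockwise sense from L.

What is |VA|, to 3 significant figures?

31.7

F is at the origin; F and V share the same y with |FV| = 38.0 and V on the +x side, so V = (38.0, 0.00). The tangent condition forces WV to be normal to FV, so W = V + (0, 5.5) = (38.0, 5.50). On A1, V sits at bearing -90° from W; a 91° counterclockwise sweep puts L at bearing 1°, so L = W + 5.5·(cos 1°, sin 1°) = (43.5, 5.60). The tangent condition forces WL to be normal to LA, so LA runs along (−sin 1°, cos 1°); with |LA| = 25.7, A = (43.1, 31.3). Then |VA| = |A − V| = 31.7.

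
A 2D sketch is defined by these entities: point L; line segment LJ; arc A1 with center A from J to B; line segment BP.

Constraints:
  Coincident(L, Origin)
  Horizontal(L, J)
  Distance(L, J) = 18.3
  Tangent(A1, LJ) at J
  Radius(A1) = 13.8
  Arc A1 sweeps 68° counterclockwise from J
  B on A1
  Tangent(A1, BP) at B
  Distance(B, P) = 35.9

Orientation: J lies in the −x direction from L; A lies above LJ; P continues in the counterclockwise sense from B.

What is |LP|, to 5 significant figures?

42.662

L is at the origin; LJ is horizontal with |LJ| = 18.3 and J on the −x side, so J = (-18.300, 0.0000). The tangent condition forces AJ to be normal to LJ, so A = J + (0, 13.8) = (-18.300, 13.800). On A1, J sits at bearing -90° from A; a 68° counterclockwise sweep puts B at bearing -22°, so B = A + 13.8·(cos -22°, sin -22°) = (-5.5049, 8.6304). Since A1 is tangent to BP there, AB ⟂ BP, so BP runs along (−sin -22°, cos -22°); with |BP| = 35.9, P = (7.9435, 41.916). Then |LP| = |P − L| = 42.662.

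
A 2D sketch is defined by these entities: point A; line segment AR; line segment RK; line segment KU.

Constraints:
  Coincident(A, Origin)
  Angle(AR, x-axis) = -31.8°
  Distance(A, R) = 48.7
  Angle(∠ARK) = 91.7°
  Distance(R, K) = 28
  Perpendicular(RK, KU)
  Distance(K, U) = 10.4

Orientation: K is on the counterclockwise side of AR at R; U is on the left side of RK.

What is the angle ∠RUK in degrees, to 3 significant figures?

69.6°

A is at the origin; AR runs at -31.8° with length 48.7, so R = 48.7·(cos -31.8°, sin -31.8°) = (41.4, -25.7). ∠ARK = 91.7°, so RK runs at -31.8° + (180° − 91.7°) = 56.5° from the x-axis; with |RK| = 28.0, K = R + 28.0·(cos 56.5°, sin 56.5°) = (56.8, -2.31). The perpendicularity gives KU at right angles to RK; with |KU| = 10.4 on the left of RK, U = K + 10.4·(-0.834, 0.552) = (48.2, 3.43). Then cos ∠RUK = UR·UK / (|UR||UK|), giving 69.6°.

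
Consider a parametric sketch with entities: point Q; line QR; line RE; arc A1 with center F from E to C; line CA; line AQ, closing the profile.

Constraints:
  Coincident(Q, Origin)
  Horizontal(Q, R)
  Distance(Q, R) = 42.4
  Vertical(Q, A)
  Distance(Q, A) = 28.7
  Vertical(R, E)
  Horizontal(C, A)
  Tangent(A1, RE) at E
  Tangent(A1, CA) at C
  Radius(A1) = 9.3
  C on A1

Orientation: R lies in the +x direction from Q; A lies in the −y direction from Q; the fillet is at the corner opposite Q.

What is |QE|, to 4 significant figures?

46.63

Q is at the origin; QR is horizontal with |QR| = 42.4 and R on the +x side, so R = (42.40, 0.000). Q and A share the same x with |QA| = 28.7 and A on the −y side, so A = (0.000, -28.70). The virtual corner opposite Q is at (42.40, -28.70). The tangent condition forces FE to be normal to RE and since A1 is tangent to CA there, FC ⟂ CA, with radius 9.3, so the center F sits 9.3 in from both sides at F = (33.10, -19.40). That places the tangent points at E = (42.40, -19.40) on RE and C = (33.10, -28.70) on CA. Then |QE| = |E − Q| = 46.63.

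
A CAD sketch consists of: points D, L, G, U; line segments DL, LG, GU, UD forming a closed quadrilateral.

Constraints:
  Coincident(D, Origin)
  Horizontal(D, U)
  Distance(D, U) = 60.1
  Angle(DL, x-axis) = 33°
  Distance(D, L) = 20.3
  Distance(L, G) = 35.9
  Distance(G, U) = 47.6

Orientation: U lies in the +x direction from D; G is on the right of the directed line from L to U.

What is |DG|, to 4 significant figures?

31.49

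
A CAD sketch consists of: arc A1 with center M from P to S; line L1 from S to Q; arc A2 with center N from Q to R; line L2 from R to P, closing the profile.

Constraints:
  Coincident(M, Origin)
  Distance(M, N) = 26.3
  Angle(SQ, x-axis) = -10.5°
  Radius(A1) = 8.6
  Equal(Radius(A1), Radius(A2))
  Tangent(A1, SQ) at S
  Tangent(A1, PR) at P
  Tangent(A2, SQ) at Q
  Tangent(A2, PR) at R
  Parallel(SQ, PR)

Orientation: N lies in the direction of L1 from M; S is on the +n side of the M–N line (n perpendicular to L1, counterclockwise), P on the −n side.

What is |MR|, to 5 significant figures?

27.670

Tangency of A1 to both parallel lines with radius 8.6 puts S and P at M ± 8.6·n: S = (1.5672, 8.4560), P = (-1.5672, -8.4560). Equal radii place Q and R the same way about N: Q = N + 8.6·n = (27.427, 3.6632), R = N − 8.6·n = (24.292, -13.249). Then |MR| = |R − M| = 27.670.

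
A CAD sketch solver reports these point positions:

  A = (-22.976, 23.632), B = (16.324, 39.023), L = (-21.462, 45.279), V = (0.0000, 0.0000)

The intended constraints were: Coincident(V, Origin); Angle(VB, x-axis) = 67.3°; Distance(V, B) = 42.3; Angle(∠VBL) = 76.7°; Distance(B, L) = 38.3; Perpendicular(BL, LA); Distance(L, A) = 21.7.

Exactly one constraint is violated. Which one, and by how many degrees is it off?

Perpendicular(BL, LA) — off by 5.40°.

V = (0.00, 0.00) ✓; VB at 67.30° ✓; |VB| = 42.30 ✓; ∠VBL = 76.70° ✓; |BL| = 38.30 ✓; ∠(BL, LA) = 95.40° ✗; |LA| = 21.70 ✓.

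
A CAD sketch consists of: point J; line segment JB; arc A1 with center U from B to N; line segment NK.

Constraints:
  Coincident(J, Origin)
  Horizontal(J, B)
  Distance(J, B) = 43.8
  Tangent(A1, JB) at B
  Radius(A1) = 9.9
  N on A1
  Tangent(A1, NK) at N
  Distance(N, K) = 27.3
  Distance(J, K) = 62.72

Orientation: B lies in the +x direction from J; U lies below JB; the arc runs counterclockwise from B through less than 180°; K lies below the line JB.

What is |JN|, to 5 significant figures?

38.440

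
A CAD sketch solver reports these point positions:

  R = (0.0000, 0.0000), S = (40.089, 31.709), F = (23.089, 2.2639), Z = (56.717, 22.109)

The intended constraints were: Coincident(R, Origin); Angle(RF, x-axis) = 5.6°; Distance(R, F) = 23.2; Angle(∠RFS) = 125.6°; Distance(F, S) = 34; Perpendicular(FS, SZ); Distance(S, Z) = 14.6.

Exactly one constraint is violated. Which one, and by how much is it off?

Distance(S, Z) = 14.6 — off by 4.60.

R = (0.00, 0.00) ✓; RF at 5.600° ✓; |RF| = 23.20 ✓; ∠RFS = 125.6° ✓; |FS| = 34.00 ✓; ∠(FS, SZ) = 90.00° ✓; |SZ| = 19.20 ✗.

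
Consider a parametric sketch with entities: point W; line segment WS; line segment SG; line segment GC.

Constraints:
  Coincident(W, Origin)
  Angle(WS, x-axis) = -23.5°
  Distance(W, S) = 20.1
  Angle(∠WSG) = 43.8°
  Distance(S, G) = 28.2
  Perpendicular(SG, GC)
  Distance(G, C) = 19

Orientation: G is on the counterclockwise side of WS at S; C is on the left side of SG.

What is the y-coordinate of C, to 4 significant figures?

10.67

W is at the origin; WS runs at -23.5° with length 20.1, so S = 20.1·(cos -23.5°, sin -23.5°) = (18.43, -8.015). ∠WSG = 43.8°, so SG runs at -23.5° + (180° − 43.8°) = 112.7° from the x-axis; with |SG| = 28.2, G = S + 28.2·(cos 112.7°, sin 112.7°) = (7.550, 18.00). SG is perpendicular to GC; with |GC| = 19.0 on the left of SG, C = G + 19.0·(-0.9225, -0.3859) = (-9.978, 10.67). So C.y = 10.67.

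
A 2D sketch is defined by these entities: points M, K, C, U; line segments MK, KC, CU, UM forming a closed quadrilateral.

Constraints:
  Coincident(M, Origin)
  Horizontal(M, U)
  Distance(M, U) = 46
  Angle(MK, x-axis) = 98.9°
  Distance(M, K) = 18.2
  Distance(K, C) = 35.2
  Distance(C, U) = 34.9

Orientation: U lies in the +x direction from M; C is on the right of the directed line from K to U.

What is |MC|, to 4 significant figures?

18.94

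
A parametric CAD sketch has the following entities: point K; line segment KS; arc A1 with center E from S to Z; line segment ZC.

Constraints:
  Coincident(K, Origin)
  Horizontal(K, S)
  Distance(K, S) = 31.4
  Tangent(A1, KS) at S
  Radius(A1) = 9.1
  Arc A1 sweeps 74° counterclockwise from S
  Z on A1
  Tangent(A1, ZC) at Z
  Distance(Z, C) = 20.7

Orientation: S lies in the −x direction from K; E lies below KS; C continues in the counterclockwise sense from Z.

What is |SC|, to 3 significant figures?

30.2

K is at the origin; KS is horizontal with |KS| = 31.4 and S on the −x side, so S = (-31.4, 0.00). Since A1 is tangent to KS there, ES ⟂ KS, so E = S + (0, -9.1) = (-31.4, -9.10). On A1, S sits at bearing 90° from E; a 74° counterclockwise sweep puts Z at bearing 164°, so Z = E + 9.1·(cos 164°, sin 164°) = (-40.1, -6.59). The tangent condition forces EZ to be normal to ZC, so ZC runs along (−sin 164°, cos 164°); with |ZC| = 20.7, C = (-45.9, -26.5). Then |SC| = |C − S| = 30.2.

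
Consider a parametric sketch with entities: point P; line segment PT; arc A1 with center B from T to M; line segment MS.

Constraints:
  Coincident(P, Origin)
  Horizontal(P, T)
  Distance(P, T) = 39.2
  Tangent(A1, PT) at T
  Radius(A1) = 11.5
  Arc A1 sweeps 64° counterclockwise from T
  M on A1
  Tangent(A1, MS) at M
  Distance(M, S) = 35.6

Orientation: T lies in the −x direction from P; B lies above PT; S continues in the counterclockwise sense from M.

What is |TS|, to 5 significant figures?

46.388

P is at the origin; PT is horizontal with |PT| = 39.2 and T on the −x side, so T = (-39.200, 0.0000). A1 meets PT tangentially, so BT is at right angles to PT, so B = T + (0, 11.5) = (-39.200, 11.500). On A1, T sits at bearing -90° from B; a 64° counterclockwise sweep puts M at bearing -26°, so M = B + 11.5·(cos -26°, sin -26°) = (-28.864, 6.4587). Tangency of A1 to MS means the radius BM is perpendicular to MS, so MS runs along (−sin -26°, cos -26°); with |MS| = 35.6, S = (-13.258, 38.456). Then |TS| = |S − T| = 46.388.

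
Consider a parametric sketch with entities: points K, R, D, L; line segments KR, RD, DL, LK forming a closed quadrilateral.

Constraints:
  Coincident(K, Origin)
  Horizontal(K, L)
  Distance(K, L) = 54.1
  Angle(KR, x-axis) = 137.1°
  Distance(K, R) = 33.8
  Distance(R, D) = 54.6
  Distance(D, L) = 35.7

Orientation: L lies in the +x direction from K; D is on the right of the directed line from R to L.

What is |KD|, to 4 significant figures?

21.47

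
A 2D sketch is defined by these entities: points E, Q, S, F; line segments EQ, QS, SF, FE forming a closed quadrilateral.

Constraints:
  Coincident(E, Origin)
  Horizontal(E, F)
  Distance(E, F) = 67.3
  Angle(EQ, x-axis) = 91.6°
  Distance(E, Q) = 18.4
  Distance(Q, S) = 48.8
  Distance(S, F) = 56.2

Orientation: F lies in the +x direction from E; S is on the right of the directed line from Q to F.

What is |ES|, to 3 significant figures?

32.2

E is at the origin; E and F share the same y with |EF| = 67.3 and F in +x, so F = (67.3, 0). EQ runs at 91.6° with |EQ| = 18.4, so Q = (-0.514, 18.4). S is determined by |QS| = 48.8 and |SF| = 56.2 together: it lies at the intersection of circle(Q, 48.8) and circle(F, 56.2). With |QF| = 70.3, the foot of the radical line on QF is 29.6 from Q and the perpendicular offset is √(48.8² − 29.6²) = 38.8. Taking the right-of-QF solution: S = (17.9, -26.8).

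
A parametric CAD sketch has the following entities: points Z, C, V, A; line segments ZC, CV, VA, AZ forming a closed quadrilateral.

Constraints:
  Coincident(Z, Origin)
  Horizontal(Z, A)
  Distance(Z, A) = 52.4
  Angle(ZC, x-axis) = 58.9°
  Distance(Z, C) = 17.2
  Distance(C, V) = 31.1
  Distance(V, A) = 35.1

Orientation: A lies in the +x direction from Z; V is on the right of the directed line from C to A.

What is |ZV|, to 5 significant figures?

24.775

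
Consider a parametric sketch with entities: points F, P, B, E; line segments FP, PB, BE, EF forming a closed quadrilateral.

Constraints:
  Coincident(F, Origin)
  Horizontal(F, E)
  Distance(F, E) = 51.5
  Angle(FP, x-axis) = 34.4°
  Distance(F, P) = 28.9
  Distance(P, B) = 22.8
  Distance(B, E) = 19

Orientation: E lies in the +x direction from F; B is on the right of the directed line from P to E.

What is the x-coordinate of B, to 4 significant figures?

33.05

F is at the origin; F and E share the same y with |FE| = 51.5 and E in +x, so E = (51.5, 0). FP runs at 34.4° with |FP| = 28.9, so P = (23.85, 16.33). B is determined by |PB| = 22.8 and |BE| = 19.0 together: it lies at the intersection of circle(P, 22.8) and circle(E, 19.0). With |PE| = 32.11, the foot of the radical line on PE is 18.53 from P and the perpendicular offset is √(22.8² − 18.53²) = 13.28. Taking the right-of-PE solution: B = (33.05, -4.533).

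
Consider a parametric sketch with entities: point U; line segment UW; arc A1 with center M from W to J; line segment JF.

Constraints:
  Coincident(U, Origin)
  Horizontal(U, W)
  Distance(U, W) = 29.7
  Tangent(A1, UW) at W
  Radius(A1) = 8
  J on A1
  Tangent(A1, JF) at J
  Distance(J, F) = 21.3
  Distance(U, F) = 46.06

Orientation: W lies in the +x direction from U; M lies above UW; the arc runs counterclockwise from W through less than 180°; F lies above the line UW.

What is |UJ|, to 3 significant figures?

38.7

Checks: |MJ| = 8.000 ✓; ∠(MJ, JF) = 90.00° ✓; |JF| = 21.30 ✓; |UF| = 46.06 ✓.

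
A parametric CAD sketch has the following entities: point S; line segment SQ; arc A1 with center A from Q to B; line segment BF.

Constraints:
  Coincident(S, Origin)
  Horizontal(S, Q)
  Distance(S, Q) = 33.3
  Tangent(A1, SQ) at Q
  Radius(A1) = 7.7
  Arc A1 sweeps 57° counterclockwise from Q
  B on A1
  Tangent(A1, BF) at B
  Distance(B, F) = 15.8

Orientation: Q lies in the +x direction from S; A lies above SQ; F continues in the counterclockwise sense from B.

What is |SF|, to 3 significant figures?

51.2

S is at the origin; S and Q share the same y with |SQ| = 33.3 and Q on the +x side, so Q = (33.3, 0.00). A1 meets SQ tangentially, so AQ is at right angles to SQ, so A = Q + (0, 7.7) = (33.3, 7.70). On A1, Q sits at bearing -90° from A; a 57° counterclockwise sweep puts B at bearing -33°, so B = A + 7.7·(cos -33°, sin -33°) = (39.8, 3.51). The tangent condition forces AB to be normal to BF, so BF runs along (−sin -33°, cos -33°); with |BF| = 15.8, F = (48.4, 16.8). Then |SF| = |F − S| = 51.2.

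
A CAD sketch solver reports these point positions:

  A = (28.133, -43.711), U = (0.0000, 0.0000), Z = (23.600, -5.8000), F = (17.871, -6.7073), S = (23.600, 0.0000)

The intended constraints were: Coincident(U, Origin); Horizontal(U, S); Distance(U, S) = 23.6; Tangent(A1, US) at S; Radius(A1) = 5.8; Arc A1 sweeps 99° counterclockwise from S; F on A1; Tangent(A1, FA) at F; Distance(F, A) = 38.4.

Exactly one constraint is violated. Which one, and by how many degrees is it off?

Tangent(A1, FA) at F — off by 6.50°.

U = (0.00, 0.00) ✓; U.y = 0.00, S.y = 0.00 ✓; |US| = 23.60 ✓; ∠(ZS, SU) = 90.00° ✓; |ZS| = 5.800 ✓; bearing(Z→F) − bearing(Z→S) = 99.00° ✓; |ZF| = 5.800 ✓; ∠(ZF, FA) = 83.50° ✗; |FA| = 38.40 ✓.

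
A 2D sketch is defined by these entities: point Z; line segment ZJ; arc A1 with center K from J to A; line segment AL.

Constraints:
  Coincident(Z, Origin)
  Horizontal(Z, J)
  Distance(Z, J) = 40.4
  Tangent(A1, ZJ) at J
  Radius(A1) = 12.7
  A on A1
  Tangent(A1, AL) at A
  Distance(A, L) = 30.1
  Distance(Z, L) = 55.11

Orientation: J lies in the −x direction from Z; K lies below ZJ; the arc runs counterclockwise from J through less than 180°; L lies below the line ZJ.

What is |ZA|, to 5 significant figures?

54.502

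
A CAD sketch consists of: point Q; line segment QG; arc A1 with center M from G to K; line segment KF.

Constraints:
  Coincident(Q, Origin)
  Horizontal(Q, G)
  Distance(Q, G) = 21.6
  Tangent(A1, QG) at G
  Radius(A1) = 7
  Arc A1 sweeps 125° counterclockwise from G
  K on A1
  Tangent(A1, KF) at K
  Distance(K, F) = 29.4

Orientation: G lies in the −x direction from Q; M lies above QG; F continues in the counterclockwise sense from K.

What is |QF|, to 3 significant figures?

48.0

Q is at the origin; Q and G share the same y with |QG| = 21.6 and G on the −x side, so G = (-21.6, 0.00). A1 meets QG tangentially, so MG is at right angles to QG, so M = G + (0, 7) = (-21.6, 7.00). On A1, G sits at bearing -90° from M; a 125° counterclockwise sweep puts K at bearing 35°, so K = M + 7.0·(cos 35°, sin 35°) = (-15.9, 11.0). Tangency of A1 to KF means the radius MK is perpendicular to KF, so KF runs along (−sin 35°, cos 35°); with |KF| = 29.4, F = (-32.7, 35.1). Then |QF| = |F − Q| = 48.0.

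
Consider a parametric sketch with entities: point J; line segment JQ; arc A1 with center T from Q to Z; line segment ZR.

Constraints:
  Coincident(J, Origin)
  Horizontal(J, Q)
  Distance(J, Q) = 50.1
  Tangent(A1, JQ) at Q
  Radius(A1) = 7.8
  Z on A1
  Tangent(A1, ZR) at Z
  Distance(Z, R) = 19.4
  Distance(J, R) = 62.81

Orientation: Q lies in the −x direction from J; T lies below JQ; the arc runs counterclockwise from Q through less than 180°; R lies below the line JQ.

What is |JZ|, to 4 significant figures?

58.48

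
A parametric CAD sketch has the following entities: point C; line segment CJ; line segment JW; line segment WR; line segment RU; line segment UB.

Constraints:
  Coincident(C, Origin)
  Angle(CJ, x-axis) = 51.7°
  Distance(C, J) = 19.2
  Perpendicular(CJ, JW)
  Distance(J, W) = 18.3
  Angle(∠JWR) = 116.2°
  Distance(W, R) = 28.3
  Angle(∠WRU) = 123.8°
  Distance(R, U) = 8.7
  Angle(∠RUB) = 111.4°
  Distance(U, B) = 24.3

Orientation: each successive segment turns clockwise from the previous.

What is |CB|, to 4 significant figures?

10.38

C is at the origin; CJ runs at 51.7° with length 19.2, so J = (11.90, 15.07). The perpendicularity gives JW at right angles to CJ, so JW runs at -38.30°; with |JW| = 18.3, W = (26.26, 3.726). ∠JWR = 116.2° gives WR at -102.1° from the x-axis; with |WR| = 28.3, R = (20.33, -23.95). ∠WRU = 123.8° gives RU at -158.3° from the x-axis; with |RU| = 8.7, U = (12.25, -27.16). ∠RUB = 111.4° gives UB at 133.1° from the x-axis; with |UB| = 24.3, B = (-4.358, -9.419). Then |CB| = |B − C| = 10.38.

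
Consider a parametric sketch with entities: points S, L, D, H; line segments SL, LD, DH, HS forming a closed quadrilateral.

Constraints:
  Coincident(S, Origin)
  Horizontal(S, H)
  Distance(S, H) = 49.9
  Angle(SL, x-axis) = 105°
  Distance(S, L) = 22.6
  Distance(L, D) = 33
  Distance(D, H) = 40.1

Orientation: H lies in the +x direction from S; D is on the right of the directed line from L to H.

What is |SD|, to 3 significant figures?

12.5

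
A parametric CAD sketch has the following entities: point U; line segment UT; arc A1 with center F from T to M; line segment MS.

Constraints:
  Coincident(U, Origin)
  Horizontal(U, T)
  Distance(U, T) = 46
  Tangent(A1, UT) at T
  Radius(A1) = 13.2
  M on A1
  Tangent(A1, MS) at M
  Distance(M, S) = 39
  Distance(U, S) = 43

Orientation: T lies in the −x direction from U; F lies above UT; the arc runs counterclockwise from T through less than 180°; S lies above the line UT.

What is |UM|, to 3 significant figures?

35.2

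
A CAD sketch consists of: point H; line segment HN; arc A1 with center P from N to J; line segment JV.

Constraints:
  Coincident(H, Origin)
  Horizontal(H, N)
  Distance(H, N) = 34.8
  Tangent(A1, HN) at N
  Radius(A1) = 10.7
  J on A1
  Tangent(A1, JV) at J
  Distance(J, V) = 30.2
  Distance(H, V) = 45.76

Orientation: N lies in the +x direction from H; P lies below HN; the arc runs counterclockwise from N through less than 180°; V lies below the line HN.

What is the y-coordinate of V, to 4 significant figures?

-40.09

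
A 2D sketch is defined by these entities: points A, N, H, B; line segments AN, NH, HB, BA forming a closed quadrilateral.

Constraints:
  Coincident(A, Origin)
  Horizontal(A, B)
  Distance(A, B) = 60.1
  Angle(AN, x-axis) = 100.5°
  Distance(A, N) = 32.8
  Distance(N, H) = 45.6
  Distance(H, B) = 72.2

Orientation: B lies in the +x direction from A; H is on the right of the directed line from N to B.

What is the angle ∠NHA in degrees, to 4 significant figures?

33.61°

A is at the origin; AB is horizontal with |AB| = 60.1 and B in +x, so B = (60.1, 0). AN runs at 100.5° with |AN| = 32.8, so N = (-5.977, 32.25). H is determined by |NH| = 45.6 and |HB| = 72.2 together: it lies at the intersection of circle(N, 45.6) and circle(B, 72.2). With |NB| = 73.53, the foot of the radical line on NB is 15.46 from N and the perpendicular offset is √(45.6² − 15.46²) = 42.90. Taking the right-of-NB solution: H = (-10.90, -13.08).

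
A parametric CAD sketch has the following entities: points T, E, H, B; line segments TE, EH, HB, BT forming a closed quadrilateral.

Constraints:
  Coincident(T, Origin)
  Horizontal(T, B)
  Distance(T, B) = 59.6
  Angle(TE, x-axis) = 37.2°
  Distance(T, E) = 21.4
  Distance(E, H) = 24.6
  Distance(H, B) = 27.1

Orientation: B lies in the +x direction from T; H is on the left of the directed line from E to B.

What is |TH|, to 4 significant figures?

45.18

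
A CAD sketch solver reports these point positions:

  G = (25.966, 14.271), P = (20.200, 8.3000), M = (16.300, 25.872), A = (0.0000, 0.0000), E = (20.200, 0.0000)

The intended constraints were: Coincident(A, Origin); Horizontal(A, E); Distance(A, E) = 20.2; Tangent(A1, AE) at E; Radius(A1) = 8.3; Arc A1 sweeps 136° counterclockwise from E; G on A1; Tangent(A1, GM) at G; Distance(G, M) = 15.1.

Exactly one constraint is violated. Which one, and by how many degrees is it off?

Tangent(A1, GM) at G — off by 6.20°.

A = (0.00, 0.00) ✓; A.y = 0.00, E.y = 0.00 ✓; |AE| = 20.20 ✓; ∠(PE, EA) = 90.00° ✓; |PE| = 8.300 ✓; bearing(P→G) − bearing(P→E) = 136.0° ✓; |PG| = 8.301 ✓; ∠(PG, GM) = 96.20° ✗; |GM| = 15.10 ✓.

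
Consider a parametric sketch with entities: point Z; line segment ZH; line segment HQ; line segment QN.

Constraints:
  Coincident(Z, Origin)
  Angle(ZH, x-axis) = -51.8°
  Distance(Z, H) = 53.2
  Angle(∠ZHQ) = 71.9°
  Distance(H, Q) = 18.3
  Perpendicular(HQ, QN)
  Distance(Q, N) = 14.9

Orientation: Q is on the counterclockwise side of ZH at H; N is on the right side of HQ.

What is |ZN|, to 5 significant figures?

65.491

Z is at the origin; ZH runs at -51.8° with length 53.2, so H = 53.2·(cos -51.8°, sin -51.8°) = (32.899, -41.808). ∠ZHQ = 71.9°, so HQ runs at -51.8° + (180° − 71.9°) = 56.300° from the x-axis; with |HQ| = 18.3, Q = H + 18.3·(cos 56.300°, sin 56.300°) = (43.053, -26.583). The perpendicularity gives QN at right angles to HQ; with |QN| = 14.9 on the right of HQ, N = Q + 14.9·(0.83195, -0.55484) = (55.449, -34.850). Then |ZN| = |N − Z| = 65.491.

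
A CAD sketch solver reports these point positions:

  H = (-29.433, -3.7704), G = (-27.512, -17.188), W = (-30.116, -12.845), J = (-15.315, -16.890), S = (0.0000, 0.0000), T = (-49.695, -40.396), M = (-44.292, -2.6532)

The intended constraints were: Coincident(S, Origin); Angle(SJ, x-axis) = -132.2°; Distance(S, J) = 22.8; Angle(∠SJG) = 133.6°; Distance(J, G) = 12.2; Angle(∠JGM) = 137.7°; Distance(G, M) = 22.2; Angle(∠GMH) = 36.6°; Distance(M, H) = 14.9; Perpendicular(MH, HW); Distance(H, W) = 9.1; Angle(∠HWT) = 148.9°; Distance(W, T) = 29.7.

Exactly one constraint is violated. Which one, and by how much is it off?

Distance(W, T) = 29.7 — off by 4.10.

S = (0.00, 0.00) ✓; SJ at -132.2° ✓; |SJ| = 22.80 ✓; ∠SJG = 133.6° ✓; |JG| = 12.20 ✓; ∠JGM = 137.7° ✓; |GM| = 22.20 ✓; ∠GMH = 36.60° ✓; |MH| = 14.90 ✓; ∠(MH, HW) = 90.00° ✓; |HW| = 9.100 ✓; ∠HWT = 148.9° ✓; |WT| = 33.80 ✗.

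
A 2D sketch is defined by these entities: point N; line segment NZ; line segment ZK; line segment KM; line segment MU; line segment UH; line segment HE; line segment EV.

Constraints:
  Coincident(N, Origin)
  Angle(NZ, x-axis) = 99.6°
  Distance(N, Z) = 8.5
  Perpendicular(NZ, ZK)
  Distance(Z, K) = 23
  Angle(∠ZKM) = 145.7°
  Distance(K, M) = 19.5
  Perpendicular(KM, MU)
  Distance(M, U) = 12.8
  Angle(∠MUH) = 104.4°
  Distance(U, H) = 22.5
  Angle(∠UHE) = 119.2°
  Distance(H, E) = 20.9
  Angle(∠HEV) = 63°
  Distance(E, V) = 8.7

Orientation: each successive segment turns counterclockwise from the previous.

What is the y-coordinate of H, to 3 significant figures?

-7.12

N is at the origin; NZ runs at 99.6° with length 8.5, so Z = (-1.42, 8.38). NZ is perpendicular to ZK, so ZK runs at -170°; with |ZK| = 23.0, K = (-24.1, 4.55). ∠ZKM = 145.7° gives KM at -136° from the x-axis; with |KM| = 19.5, M = (-38.1, -8.98). KM is perpendicular to MU, so MU runs at -46.1°; with |MU| = 12.8, U = (-29.3, -18.2). ∠MUH = 104.4° gives UH at 29.5° from the x-axis; with |UH| = 22.5, H = (-9.69, -7.12). So H.y = -7.12.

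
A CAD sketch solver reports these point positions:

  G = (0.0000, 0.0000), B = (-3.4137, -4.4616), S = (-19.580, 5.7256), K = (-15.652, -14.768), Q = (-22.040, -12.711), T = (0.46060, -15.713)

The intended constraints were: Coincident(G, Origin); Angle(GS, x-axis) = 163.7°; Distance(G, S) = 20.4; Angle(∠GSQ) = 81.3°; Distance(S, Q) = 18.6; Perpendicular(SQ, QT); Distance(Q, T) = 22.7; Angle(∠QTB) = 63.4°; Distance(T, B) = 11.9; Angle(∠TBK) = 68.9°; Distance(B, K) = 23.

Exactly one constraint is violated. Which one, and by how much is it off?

Distance(B, K) = 23 — off by 7.00.

G = (0.00, 0.00) ✓; GS at 163.7° ✓; |GS| = 20.40 ✓; ∠GSQ = 81.30° ✓; |SQ| = 18.60 ✓; ∠(SQ, QT) = 90.00° ✓; |QT| = 22.70 ✓; ∠QTB = 63.40° ✓; |TB| = 11.90 ✓; ∠TBK = 68.90° ✓; |BK| = 16.00 ✗.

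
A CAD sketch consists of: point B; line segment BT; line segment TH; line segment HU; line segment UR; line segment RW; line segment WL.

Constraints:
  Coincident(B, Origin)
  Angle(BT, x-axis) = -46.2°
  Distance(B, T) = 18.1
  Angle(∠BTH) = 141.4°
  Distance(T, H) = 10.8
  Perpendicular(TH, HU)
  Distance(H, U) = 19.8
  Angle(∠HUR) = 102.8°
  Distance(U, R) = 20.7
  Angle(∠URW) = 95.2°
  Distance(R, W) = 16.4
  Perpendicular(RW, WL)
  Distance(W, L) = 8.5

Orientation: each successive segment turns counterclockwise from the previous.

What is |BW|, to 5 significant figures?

2.5224

∠HUR = 102.8° gives UR at 159.60° from the x-axis; with |UR| = 20.7, R = (6.4499, 12.349). ∠URW = 95.2° gives RW at -115.60° from the x-axis; with |RW| = 16.4, W = (-0.63635, -2.4408). Then |BW| = |W − B| = 2.5224.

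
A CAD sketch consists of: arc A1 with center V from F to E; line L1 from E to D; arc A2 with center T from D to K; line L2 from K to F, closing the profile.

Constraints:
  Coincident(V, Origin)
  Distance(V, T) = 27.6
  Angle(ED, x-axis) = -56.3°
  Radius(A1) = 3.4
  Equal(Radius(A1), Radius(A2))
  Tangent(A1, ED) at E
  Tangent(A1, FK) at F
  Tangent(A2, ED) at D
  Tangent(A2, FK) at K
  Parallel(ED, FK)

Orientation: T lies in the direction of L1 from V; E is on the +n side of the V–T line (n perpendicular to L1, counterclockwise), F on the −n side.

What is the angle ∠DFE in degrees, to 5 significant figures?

76.159°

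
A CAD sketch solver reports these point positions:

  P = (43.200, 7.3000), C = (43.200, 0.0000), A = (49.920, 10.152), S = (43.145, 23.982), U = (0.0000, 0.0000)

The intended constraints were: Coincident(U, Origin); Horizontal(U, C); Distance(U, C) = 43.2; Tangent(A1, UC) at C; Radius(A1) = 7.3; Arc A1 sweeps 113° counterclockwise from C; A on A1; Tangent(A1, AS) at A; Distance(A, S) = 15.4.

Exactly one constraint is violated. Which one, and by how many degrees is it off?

Tangent(A1, AS) at A — off by 3.10°.

U = (0.00, 0.00) ✓; U.y = 0.00, C.y = 0.00 ✓; |UC| = 43.20 ✓; ∠(PC, CU) = 90.00° ✓; |PC| = 7.300 ✓; bearing(P→A) − bearing(P→C) = 113.0° ✓; |PA| = 7.300 ✓; ∠(PA, AS) = 86.90° ✗; |AS| = 15.40 ✓.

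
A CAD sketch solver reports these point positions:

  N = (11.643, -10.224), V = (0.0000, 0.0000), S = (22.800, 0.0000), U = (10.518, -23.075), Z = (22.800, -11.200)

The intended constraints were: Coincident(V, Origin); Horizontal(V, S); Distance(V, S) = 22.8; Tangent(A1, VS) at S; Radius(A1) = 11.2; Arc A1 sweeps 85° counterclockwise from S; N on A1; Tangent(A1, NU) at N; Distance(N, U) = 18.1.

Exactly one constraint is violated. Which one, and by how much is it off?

Distance(N, U) = 18.1 — off by 5.20.

V = (0.00, 0.00) ✓; V.y = 0.00, S.y = 0.00 ✓; |VS| = 22.80 ✓; ∠(ZS, SV) = 90.00° ✓; |ZS| = 11.20 ✓; bearing(Z→N) − bearing(Z→S) = 85.00° ✓; |ZN| = 11.20 ✓; ∠(ZN, NU) = 90.00° ✓; |NU| = 12.90 ✗.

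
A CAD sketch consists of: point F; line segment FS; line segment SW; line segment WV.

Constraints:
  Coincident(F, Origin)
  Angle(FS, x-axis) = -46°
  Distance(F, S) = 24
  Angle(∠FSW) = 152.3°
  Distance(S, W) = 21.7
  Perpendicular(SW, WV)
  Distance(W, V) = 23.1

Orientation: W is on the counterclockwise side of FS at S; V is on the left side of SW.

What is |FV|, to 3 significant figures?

44.6

F is at the origin; FS runs at -46.0° with length 24.0, so S = 24.0·(cos -46.0°, sin -46.0°) = (16.7, -17.3). ∠FSW = 152.3°, so SW runs at -46.0° + (180° − 152.3°) = -18.3° from the x-axis; with |SW| = 21.7, W = S + 21.7·(cos -18.3°, sin -18.3°) = (37.3, -24.1). SW is perpendicular to WV; with |WV| = 23.1 on the left of SW, V = W + 23.1·(0.314, 0.949) = (44.5, -2.15). Then |FV| = |V − F| = 44.6.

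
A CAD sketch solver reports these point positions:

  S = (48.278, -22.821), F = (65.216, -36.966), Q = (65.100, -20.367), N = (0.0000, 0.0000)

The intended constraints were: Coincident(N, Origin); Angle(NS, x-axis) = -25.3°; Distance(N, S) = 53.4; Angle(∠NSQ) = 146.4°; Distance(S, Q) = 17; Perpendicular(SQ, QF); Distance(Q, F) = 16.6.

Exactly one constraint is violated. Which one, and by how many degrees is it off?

Perpendicular(SQ, QF) — off by 7.90°.

N = (0.00, 0.00) ✓; NS at -25.30° ✓; |NS| = 53.40 ✓; ∠NSQ = 146.4° ✓; |SQ| = 17.00 ✓; ∠(SQ, QF) = 97.90° ✗; |QF| = 16.60 ✓.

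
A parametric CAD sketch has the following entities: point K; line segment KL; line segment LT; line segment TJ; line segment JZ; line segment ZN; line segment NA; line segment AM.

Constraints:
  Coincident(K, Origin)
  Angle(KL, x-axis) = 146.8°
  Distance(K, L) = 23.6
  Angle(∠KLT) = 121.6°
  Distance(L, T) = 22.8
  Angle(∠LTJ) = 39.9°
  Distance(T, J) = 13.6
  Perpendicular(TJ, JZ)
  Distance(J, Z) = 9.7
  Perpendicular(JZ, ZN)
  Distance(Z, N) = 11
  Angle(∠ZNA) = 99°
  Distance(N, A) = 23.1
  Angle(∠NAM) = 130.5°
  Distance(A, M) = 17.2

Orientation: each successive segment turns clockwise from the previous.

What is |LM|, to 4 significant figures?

41.47

∠ZNA = 99.0° gives NA at 47.30° from the x-axis; with |NA| = 23.1, A = (-9.446, 44.64). ∠NAM = 130.5° gives AM at -2.200° from the x-axis; with |AM| = 17.2, M = (7.741, 43.98). Then |LM| = |M − L| = 41.47.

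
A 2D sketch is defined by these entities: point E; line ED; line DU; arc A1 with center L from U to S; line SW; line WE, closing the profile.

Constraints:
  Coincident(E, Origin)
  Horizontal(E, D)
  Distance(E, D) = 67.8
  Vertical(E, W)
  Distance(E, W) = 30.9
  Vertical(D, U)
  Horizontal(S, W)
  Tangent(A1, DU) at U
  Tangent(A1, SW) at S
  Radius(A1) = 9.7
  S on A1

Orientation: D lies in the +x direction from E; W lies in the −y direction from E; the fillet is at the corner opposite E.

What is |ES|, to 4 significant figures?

65.81

E is at the origin; E and D share the same y with |ED| = 67.8 and D on the +x side, so D = (67.80, 0.000). EW is vertical with |EW| = 30.9 and W on the −y side, so W = (0.000, -30.90). The virtual corner opposite E is at (67.80, -30.90). The tangent condition forces LU to be normal to DU and tangency of A1 to SW means the radius LS is perpendicular to SW, with radius 9.7, so the center L sits 9.7 in from both sides at L = (58.10, -21.20). That places the tangent points at U = (67.80, -21.20) on DU and S = (58.10, -30.90) on SW. Then |ES| = |S − E| = 65.81.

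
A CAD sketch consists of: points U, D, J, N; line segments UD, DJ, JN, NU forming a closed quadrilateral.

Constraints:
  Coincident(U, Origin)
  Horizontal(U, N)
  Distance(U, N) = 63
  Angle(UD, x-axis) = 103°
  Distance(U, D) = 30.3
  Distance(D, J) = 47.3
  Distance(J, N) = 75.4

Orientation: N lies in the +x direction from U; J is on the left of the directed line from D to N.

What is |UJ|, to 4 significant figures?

69.39

Checks: |DJ| = 47.30 ✓; |JN| = 75.40 ✓.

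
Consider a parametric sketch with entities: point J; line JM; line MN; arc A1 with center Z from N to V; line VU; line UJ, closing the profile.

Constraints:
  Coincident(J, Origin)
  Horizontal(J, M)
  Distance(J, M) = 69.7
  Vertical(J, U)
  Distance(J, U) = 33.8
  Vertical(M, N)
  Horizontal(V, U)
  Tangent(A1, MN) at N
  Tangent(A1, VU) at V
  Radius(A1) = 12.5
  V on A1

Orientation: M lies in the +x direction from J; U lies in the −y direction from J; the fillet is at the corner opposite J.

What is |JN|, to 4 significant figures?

72.88

J is at the origin; J and M share the same y with |JM| = 69.7 and M on the +x side, so M = (69.70, 0.000). J and U share the same x with |JU| = 33.8 and U on the −y side, so U = (0.000, -33.80). The virtual corner opposite J is at (69.70, -33.80). Since A1 is tangent to MN there, ZN ⟂ MN and the tangent condition forces ZV to be normal to VU, with radius 12.5, so the center Z sits 12.5 in from both sides at Z = (57.20, -21.30). That places the tangent points at N = (69.70, -21.30) on MN and V = (57.20, -33.80) on VU. Then |JN| = |N − J| = 72.88.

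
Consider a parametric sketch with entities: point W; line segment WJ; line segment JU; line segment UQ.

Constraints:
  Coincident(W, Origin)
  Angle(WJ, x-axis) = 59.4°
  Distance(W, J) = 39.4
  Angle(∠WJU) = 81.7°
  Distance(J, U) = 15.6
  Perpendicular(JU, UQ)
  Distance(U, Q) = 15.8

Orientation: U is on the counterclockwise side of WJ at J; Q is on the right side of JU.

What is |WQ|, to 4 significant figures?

55.68

W is at the origin; WJ runs at 59.4° with length 39.4, so J = 39.4·(cos 59.4°, sin 59.4°) = (20.06, 33.91). ∠WJU = 81.7°, so JU runs at 59.4° + (180° − 81.7°) = 157.7° from the x-axis; with |JU| = 15.6, U = J + 15.6·(cos 157.7°, sin 157.7°) = (5.623, 39.83). JU ⟂ UQ; with |UQ| = 15.8 on the right of JU, Q = U + 15.8·(0.3795, 0.9252) = (11.62, 54.45). Then |WQ| = |Q − W| = 55.68.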